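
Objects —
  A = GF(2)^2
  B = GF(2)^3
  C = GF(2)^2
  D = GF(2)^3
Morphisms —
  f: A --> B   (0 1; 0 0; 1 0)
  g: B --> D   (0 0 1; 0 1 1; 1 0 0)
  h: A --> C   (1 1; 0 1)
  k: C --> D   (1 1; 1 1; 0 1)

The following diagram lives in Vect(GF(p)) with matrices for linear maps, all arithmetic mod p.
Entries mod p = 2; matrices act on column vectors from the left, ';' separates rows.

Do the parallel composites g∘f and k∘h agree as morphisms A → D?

Answer: COMMUTES

Work:
1) trace f;g:
  e0=(1,0) f-->(0,0,1) g-->(1,1,0)
  e1=(0,1) f-->(1,0,0) g-->(0,0,1)
  ⟦path⟧₁ = (1 0; 1 0; 0 1)
2) trace h;k:
  e0=(1,0) h-->(1,0) k-->(1,1,0)
  e1=(0,1) h-->(1,1) k-->(0,0,1)
  ⟦path⟧₂ = (1 0; 1 0; 0 1)
Equal? equal; square commutes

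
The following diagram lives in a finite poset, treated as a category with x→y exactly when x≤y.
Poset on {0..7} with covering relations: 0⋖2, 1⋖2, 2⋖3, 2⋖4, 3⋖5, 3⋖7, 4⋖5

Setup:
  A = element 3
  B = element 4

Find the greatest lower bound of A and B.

Common predecessors of 3,4: {0,1,2}
  0 <= 2
  1 <= 2
  2 <= 2
glb = 2

Answer: A∧B = 2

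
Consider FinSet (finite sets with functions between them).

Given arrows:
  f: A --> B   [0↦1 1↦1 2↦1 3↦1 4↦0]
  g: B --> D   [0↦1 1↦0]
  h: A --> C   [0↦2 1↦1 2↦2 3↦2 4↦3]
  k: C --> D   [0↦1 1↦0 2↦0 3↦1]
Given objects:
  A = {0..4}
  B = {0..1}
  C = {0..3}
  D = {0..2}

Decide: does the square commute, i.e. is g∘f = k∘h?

Answer: COMMUTES

Work:
Path 1 = f;g:
  0 f-->1 g-->0
  1 f-->1 g-->0
  2 f-->1 g-->0
  3 f-->1 g-->0
  4 f-->0 g-->1
  composite₁ = [0↦0 1↦0 2↦0 3↦0 4↦1]
Path 2 = h;k:
  0 h-->2 k-->0
  1 h-->1 k-->0
  2 h-->2 k-->0
  3 h-->2 k-->0
  4 h-->3 k-->1
  composite₂ = [0↦0 1↦0 2↦0 3↦0 4↦1]
Equal? YES — commutes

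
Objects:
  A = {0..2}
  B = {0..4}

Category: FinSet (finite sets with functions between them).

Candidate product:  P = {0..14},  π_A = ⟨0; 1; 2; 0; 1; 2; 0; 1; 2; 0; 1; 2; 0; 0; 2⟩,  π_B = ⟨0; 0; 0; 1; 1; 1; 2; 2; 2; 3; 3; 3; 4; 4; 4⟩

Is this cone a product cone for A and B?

|A|·|B| = 3·5 = 15;  |P| = 15
Check the pairing map k ↦ (π_A(k), π_B(k)):
  0 -> (0,0)
  1 -> (1,0)
  2 -> (2,0)
  3 -> (0,1)
  4 -> (1,1)
  5 -> (2,1)
  6 -> (0,2)
  7 -> (1,2)
  8 -> (2,2)
  9 -> (0,3)
  10 -> (1,3)
  11 -> (2,3)
  12 -> (0,4)
  13 -> (0,4)  ✗ repeats pair of k=12
  14 -> (2,4)
distinct pairs in image: 14 / 15 needed
  → (0,4) hit at k=12 and k=13

Answer: NOT A VALID PRODUCT — duplicate pair at indices 12,13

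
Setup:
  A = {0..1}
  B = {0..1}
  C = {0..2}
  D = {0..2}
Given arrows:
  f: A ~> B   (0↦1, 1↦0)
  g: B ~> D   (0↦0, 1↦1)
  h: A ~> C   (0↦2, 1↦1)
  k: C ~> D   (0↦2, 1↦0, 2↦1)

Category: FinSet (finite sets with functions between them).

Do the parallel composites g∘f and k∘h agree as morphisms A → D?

Answer: COMMUTES

Work:
Along f;g (path 1):
  0 f~>1 g~>1
  1 f~>0 g~>0
  result₁ = (0↦1, 1↦0)
Along h;k (path 2):
  0 h~>2 k~>1
  1 h~>1 k~>0
  result₂ = (0↦1, 1↦0)
Equal? equal; square commutes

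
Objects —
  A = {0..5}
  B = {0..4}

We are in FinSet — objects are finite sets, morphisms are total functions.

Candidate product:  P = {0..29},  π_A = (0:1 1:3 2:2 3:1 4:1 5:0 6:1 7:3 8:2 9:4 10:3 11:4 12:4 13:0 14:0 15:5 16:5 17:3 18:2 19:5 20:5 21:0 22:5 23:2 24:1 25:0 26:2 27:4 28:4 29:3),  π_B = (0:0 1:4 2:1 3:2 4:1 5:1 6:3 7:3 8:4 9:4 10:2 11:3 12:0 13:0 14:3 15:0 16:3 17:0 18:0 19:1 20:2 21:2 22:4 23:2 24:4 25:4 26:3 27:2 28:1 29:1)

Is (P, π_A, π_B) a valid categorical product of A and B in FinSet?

|A|·|B| = 6·5 = 30;  |P| = 30
Check the pairing map k ↦ (π_A(k), π_B(k)):
  0 : (1,0)
  1 : (3,4)
  2 : (2,1)
  3 : (1,2)
  4 : (1,1)
  5 : (0,1)
  6 : (1,3)
  7 : (3,3)
  8 : (2,4)
  9 : (4,4)
  10 : (3,2)
  11 : (4,3)
  12 : (4,0)
  13 : (0,0)
  14 : (0,3)
  15 : (5,0)
  16 : (5,3)
  17 : (3,0)
  18 : (2,0)
  19 : (5,1)
  20 : (5,2)
  21 : (0,2)
  22 : (5,4)
  23 : (2,2)
  24 : (1,4)
  25 : (0,4)
  26 : (2,3)
  27 : (4,2)
  28 : (4,1)
  29 : (3,1)
distinct pairs in image: 30 / 30 needed
  → bijection onto A×B; projections well-typed.

Answer: VALID PRODUCT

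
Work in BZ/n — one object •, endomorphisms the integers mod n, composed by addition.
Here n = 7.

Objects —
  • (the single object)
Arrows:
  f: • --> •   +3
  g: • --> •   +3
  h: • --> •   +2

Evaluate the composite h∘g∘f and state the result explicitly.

Answer: +1

Derivation:
  0 +3≡3 +3≡6 +2≡1  (mod 7)
composite: +1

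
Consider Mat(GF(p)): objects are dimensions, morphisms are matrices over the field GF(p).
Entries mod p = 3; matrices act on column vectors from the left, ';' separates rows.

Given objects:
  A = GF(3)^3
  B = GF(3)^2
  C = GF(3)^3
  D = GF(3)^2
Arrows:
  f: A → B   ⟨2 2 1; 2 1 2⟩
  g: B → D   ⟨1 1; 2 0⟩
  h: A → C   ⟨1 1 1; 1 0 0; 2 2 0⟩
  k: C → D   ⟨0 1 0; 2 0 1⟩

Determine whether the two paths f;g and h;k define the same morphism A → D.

Answer: COMMUTES

Derivation:
1) trace f;g:
  e0=[1,0,0] f→[2,2] g→[1,1]
  e1=[0,1,0] f→[2,1] g→[0,1]
  e2=[0,0,1] f→[1,2] g→[0,2]
  result₁ = ⟨1 0 0; 1 1 2⟩
2) trace h;k:
  e0=[1,0,0] h→[1,1,2] k→[1,1]
  e1=[0,1,0] h→[1,0,2] k→[0,1]
  e2=[0,0,1] h→[1,0,0] k→[0,2]
  result₂ = ⟨1 0 0; 1 1 2⟩
Equal? YES — commutes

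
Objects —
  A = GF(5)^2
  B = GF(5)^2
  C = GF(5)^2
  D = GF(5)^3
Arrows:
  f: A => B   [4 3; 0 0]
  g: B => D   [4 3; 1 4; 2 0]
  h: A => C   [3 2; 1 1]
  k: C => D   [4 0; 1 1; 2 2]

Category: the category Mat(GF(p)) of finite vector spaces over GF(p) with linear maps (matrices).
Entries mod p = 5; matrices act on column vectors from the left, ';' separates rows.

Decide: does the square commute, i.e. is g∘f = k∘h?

Answer: DOES NOT COMMUTE

Work:
Path 1 = f;g:
  e0=(1,0) f=>(4,0) g=>(1,4,3)
  e1=(0,1) f=>(3,0) g=>(2,3,1)
  ⟦path⟧₁ = [1 2; 4 3; 3 1]
Path 2 = h;k:
  e0=(1,0) h=>(3,1) k=>(2,4,3)
  e1=(0,1) h=>(2,1) k=>(3,3,1)
  ⟦path⟧₂ = [2 3; 4 3; 3 1]
Equal? differ; not commutative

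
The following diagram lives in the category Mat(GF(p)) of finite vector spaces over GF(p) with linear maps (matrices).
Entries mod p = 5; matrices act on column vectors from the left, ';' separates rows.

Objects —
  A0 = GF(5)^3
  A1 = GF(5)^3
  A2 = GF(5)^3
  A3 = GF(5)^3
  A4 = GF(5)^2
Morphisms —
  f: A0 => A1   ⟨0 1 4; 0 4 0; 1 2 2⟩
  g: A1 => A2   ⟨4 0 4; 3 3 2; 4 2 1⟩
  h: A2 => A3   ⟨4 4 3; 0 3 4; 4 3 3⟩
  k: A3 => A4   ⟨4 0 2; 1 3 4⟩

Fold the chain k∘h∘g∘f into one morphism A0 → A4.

  e0=(1,0,0) f=>(0,0,1) g=>(4,2,1) h=>(2,0,0) k=>(3,2)
  e1=(0,1,0) f=>(1,4,2) g=>(2,4,4) h=>(1,3,2) k=>(3,3)
  e2=(0,0,1) f=>(4,0,2) g=>(4,1,3) h=>(4,0,3) k=>(2,1)
⟦path⟧: ⟨3 3 2; 2 3 1⟩

Answer: ⟨3 3 2; 2 3 1⟩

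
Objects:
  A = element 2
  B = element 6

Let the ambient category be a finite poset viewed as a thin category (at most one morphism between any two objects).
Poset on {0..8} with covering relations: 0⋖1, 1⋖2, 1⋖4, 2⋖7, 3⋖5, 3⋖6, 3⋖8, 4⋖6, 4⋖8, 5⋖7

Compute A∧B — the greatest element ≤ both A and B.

Answer: A∧B = 1

Work:
Common predecessors of 2,6: {0,1}
  0 ≤ 1
  1 ≤ 1
glb = 1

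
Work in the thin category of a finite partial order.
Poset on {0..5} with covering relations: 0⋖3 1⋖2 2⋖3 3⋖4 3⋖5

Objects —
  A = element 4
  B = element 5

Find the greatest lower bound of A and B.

Lower bounds of A=4 and B=5: {0,1,2,3}
  0 ≤ 3
  1 ≤ 3
  2 ≤ 3
  3 ≤ 3
glb = 3

Answer: A∧B = 3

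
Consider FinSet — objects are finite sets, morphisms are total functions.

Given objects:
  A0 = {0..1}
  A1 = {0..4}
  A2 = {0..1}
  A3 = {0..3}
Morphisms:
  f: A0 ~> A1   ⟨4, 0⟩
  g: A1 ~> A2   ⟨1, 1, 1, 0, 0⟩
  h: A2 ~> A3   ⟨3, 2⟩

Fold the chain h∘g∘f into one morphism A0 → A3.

  0 f~>4 g~>0 h~>3
  1 f~>0 g~>1 h~>2
composite: ⟨3, 2⟩

Answer: ⟨3, 2⟩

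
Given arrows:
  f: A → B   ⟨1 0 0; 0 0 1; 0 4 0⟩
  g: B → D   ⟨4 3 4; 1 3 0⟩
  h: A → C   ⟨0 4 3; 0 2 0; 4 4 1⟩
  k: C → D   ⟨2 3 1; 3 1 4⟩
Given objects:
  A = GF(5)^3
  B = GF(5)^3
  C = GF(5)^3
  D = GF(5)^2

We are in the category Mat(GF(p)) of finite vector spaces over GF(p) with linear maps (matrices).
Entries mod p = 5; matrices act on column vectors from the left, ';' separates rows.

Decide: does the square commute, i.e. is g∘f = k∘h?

Answer: DOES NOT COMMUTE

Trace:
1) trace f;g:
  e0=[1,0,0] f→[1,0,0] g→[4,1]
  e1=[0,1,0] f→[0,0,4] g→[1,0]
  e2=[0,0,1] f→[0,1,0] g→[3,3]
  result₁ = ⟨4 1 3; 1 0 3⟩
2) trace h;k:
  e0=[1,0,0] h→[0,0,4] k→[4,1]
  e1=[0,1,0] h→[4,2,4] k→[3,0]
  e2=[0,0,1] h→[3,0,1] k→[2,3]
  result₂ = ⟨4 3 2; 1 0 3⟩
Equal? NO — does not commute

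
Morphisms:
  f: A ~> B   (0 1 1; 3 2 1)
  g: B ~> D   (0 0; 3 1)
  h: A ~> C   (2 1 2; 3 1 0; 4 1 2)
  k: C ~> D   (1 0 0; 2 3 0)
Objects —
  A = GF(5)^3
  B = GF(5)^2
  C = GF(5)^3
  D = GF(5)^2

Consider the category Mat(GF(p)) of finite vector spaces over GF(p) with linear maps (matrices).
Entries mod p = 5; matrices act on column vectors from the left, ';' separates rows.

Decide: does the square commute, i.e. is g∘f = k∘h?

Answer: DOES NOT COMMUTE

Trace:
Path 1 = f;g:
  e0=⟨1,0,0⟩ f~>⟨0,3⟩ g~>⟨0,3⟩
  e1=⟨0,1,0⟩ f~>⟨1,2⟩ g~>⟨0,0⟩
  e2=⟨0,0,1⟩ f~>⟨1,1⟩ g~>⟨0,4⟩
  result₁ = (0 0 0; 3 0 4)
Path 2 = h;k:
  e0=⟨1,0,0⟩ h~>⟨2,3,4⟩ k~>⟨2,3⟩
  e1=⟨0,1,0⟩ h~>⟨1,1,1⟩ k~>⟨1,0⟩
  e2=⟨0,0,1⟩ h~>⟨2,0,2⟩ k~>⟨2,4⟩
  result₂ = (2 1 2; 3 0 4)
Equal? NO — does not commute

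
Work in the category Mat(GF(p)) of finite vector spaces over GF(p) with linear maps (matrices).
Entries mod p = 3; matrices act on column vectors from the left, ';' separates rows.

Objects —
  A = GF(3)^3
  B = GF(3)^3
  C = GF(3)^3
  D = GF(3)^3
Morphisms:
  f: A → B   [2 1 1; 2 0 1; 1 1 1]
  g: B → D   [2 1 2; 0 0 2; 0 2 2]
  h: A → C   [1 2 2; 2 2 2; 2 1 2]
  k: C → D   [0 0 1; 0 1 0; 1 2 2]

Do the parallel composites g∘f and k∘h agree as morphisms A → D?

Along f;g (path 1):
  e0=[1,0,0] f→[2,2,1] g→[2,2,0]
  e1=[0,1,0] f→[1,0,1] g→[1,2,2]
  e2=[0,0,1] f→[1,1,1] g→[2,2,1]
  ⟦path⟧₁ = [2 1 2; 2 2 2; 0 2 1]
Along h;k (path 2):
  e0=[1,0,0] h→[1,2,2] k→[2,2,0]
  e1=[0,1,0] h→[2,2,1] k→[1,2,2]
  e2=[0,0,1] h→[2,2,2] k→[2,2,1]
  ⟦path⟧₂ = [2 1 2; 2 2 2; 0 2 1]
Equal? equal; square commutes

Answer: COMMUTES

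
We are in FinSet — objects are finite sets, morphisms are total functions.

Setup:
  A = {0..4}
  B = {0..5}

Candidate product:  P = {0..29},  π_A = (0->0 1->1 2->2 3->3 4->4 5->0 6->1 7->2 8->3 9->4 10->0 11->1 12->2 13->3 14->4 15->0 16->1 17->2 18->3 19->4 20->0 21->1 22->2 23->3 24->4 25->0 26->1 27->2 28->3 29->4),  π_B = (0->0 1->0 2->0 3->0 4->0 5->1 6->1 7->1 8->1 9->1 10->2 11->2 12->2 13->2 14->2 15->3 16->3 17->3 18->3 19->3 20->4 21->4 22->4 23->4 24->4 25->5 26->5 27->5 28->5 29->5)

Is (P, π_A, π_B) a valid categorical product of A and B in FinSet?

Answer: VALID PRODUCT

Trace:
|A|·|B| = 5·6 = 30;  |P| = 30
Check the pairing map k ↦ (π_A(k), π_B(k)):
  0 -> (0,0)
  1 -> (1,0)
  2 -> (2,0)
  3 -> (3,0)
  4 -> (4,0)
  5 -> (0,1)
  6 -> (1,1)
  7 -> (2,1)
  8 -> (3,1)
  9 -> (4,1)
  10 -> (0,2)
  11 -> (1,2)
  12 -> (2,2)
  13 -> (3,2)
  14 -> (4,2)
  15 -> (0,3)
  16 -> (1,3)
  17 -> (2,3)
  18 -> (3,3)
  19 -> (4,3)
  20 -> (0,4)
  21 -> (1,4)
  22 -> (2,4)
  23 -> (3,4)
  24 -> (4,4)
  25 -> (0,5)
  26 -> (1,5)
  27 -> (2,5)
  28 -> (3,5)
  29 -> (4,5)
distinct pairs in image: 30 / 30 needed
  → bijection onto A×B; projections well-typed.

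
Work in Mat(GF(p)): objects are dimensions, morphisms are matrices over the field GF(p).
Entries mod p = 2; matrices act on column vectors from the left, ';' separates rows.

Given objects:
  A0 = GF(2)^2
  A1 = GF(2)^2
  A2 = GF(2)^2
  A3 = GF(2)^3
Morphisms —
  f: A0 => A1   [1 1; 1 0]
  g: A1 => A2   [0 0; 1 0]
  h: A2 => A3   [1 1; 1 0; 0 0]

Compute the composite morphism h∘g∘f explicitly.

  e0=[1,0] f=>[1,1] g=>[0,1] h=>[1,0,0]
  e1=[0,1] f=>[1,0] g=>[0,1] h=>[1,0,0]
composite: [1 1; 0 0; 0 0]

Answer: [1 1; 0 0; 0 0]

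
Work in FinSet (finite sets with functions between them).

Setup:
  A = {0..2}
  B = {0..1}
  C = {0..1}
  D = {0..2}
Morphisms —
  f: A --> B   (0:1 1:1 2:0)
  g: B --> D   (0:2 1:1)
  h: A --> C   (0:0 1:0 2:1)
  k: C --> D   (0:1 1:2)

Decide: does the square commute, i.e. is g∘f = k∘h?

Answer: COMMUTES

Trace:
Along f;g (path 1):
  0 f-->1 g-->1
  1 f-->1 g-->1
  2 f-->0 g-->2
  ⟦path⟧₁ = (0:1 1:1 2:2)
Along h;k (path 2):
  0 h-->0 k-->1
  1 h-->0 k-->1
  2 h-->1 k-->2
  ⟦path⟧₂ = (0:1 1:1 2:2)
Equal? equal; square commutes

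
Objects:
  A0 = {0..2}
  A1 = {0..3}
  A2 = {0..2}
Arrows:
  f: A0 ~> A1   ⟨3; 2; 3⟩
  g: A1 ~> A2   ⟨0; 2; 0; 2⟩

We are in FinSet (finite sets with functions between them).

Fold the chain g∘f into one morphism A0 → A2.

  0 f~>3 g~>2
  1 f~>2 g~>0
  2 f~>3 g~>2
⟦path⟧: ⟨2; 0; 2⟩

Answer: ⟨2; 0; 2⟩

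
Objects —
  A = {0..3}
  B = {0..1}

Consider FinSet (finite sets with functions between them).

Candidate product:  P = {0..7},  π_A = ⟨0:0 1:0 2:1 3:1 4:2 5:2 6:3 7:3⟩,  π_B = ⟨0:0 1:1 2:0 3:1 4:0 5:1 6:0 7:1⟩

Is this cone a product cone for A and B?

|A|·|B| = 4·2 = 8;  |P| = 8
Check the pairing map k ↦ (π_A(k), π_B(k)):
  0 : (0,0)
  1 : (0,1)
  2 : (1,0)
  3 : (1,1)
  4 : (2,0)
  5 : (2,1)
  6 : (3,0)
  7 : (3,1)
distinct pairs in image: 8 / 8 needed
  → bijection onto A×B; projections well-typed.

Answer: VALID PRODUCT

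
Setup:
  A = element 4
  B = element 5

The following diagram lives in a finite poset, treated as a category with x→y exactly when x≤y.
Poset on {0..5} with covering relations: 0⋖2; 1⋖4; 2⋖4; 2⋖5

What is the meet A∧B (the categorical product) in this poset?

Answer: A∧B = 2

Derivation:
{x : x⊑A ∧ x⊑B} = {0,2}  (A=4, B=5)
  0 ⊑ 2
  2 ⊑ 2
glb = 2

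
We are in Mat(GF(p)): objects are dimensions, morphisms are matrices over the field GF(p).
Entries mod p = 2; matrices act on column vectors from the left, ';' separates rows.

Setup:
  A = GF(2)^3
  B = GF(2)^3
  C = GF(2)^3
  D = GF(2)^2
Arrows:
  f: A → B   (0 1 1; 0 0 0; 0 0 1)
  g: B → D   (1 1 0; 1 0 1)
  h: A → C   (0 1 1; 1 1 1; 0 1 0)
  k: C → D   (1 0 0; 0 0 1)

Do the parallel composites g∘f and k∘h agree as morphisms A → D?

Answer: COMMUTES

Work:
1) trace f;g:
  e0=[1,0,0] f→[0,0,0] g→[0,0]
  e1=[0,1,0] f→[1,0,0] g→[1,1]
  e2=[0,0,1] f→[1,0,1] g→[1,0]
  result₁ = (0 1 1; 0 1 0)
2) trace h;k:
  e0=[1,0,0] h→[0,1,0] k→[0,0]
  e1=[0,1,0] h→[1,1,1] k→[1,1]
  e2=[0,0,1] h→[1,1,0] k→[1,0]
  result₂ = (0 1 1; 0 1 0)
Equal? same morphism ✓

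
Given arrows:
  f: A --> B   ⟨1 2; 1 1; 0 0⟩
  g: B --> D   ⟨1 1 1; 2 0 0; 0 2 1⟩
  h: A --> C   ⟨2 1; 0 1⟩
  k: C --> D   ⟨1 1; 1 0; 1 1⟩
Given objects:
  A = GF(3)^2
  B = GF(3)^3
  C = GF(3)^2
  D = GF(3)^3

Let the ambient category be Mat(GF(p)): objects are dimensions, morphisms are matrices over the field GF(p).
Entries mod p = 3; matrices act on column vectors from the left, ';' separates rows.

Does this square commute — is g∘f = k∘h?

Answer: DOES NOT COMMUTE

Work:
1) trace f;g:
  e0=⟨1,0⟩ f-->⟨1,1,0⟩ g-->⟨2,2,2⟩
  e1=⟨0,1⟩ f-->⟨2,1,0⟩ g-->⟨0,1,2⟩
  result₁ = ⟨2 0; 2 1; 2 2⟩
2) trace h;k:
  e0=⟨1,0⟩ h-->⟨2,0⟩ k-->⟨2,2,2⟩
  e1=⟨0,1⟩ h-->⟨1,1⟩ k-->⟨2,1,2⟩
  result₂ = ⟨2 2; 2 1; 2 2⟩
Equal? distinct morphisms ✗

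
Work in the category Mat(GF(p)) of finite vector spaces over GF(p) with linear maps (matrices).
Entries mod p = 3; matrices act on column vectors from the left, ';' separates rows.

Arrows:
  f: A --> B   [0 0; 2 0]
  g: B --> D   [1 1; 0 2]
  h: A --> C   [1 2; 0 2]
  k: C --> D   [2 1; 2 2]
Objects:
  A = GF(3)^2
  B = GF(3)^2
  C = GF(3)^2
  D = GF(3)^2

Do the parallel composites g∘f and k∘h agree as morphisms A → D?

Path 1 = f;g:
  e0=⟨1,0⟩ f-->⟨0,2⟩ g-->⟨2,1⟩
  e1=⟨0,1⟩ f-->⟨0,0⟩ g-->⟨0,0⟩
  result₁ = [2 0; 1 0]
Path 2 = h;k:
  e0=⟨1,0⟩ h-->⟨1,0⟩ k-->⟨2,2⟩
  e1=⟨0,1⟩ h-->⟨2,2⟩ k-->⟨0,2⟩
  result₂ = [2 0; 2 2]
Equal? distinct morphisms ✗

Answer: DOES NOT COMMUTE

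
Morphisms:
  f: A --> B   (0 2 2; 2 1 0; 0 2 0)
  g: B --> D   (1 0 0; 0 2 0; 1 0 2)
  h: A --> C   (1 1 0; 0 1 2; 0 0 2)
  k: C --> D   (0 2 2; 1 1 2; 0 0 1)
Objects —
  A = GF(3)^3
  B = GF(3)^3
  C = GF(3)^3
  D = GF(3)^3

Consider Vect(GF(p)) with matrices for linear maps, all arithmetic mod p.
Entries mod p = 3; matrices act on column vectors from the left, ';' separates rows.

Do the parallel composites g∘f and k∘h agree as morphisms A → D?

Along f;g (path 1):
  e0=(1,0,0) f-->(0,2,0) g-->(0,1,0)
  e1=(0,1,0) f-->(2,1,2) g-->(2,2,0)
  e2=(0,0,1) f-->(2,0,0) g-->(2,0,2)
  result₁ = (0 2 2; 1 2 0; 0 0 2)
Along h;k (path 2):
  e0=(1,0,0) h-->(1,0,0) k-->(0,1,0)
  e1=(0,1,0) h-->(1,1,0) k-->(2,2,0)
  e2=(0,0,1) h-->(0,2,2) k-->(2,0,2)
  result₂ = (0 2 2; 1 2 0; 0 0 2)
Equal? same morphism ✓

Answer: COMMUTES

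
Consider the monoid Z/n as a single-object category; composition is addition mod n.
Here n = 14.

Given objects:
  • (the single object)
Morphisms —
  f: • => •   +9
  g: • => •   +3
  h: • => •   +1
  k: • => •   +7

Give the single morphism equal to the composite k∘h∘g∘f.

Answer: +6

Derivation:
  0 +9≡9 +3≡12 +1≡13 +7≡6  (mod 14)
⟦path⟧: +6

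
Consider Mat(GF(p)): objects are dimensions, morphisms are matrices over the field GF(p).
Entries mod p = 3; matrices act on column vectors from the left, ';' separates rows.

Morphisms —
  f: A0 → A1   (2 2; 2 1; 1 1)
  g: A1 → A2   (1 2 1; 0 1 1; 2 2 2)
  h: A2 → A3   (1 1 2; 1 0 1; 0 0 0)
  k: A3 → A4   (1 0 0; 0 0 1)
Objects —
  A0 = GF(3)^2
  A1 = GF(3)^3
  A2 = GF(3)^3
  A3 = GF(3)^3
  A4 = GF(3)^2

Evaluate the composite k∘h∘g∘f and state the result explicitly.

Answer: (0 2; 0 0)

Derivation:
  e0=[1,0] f→[2,2,1] g→[1,0,1] h→[0,2,0] k→[0,0]
  e1=[0,1] f→[2,1,1] g→[2,2,2] h→[2,1,0] k→[2,0]
result: (0 2; 0 0)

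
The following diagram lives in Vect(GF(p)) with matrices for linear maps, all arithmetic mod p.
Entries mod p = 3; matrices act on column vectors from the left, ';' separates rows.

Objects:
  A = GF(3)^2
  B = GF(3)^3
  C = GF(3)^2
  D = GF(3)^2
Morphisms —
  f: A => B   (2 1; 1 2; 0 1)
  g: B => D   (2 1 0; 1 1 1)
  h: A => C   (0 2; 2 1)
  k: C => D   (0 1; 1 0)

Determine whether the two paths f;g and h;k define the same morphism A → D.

1) trace f;g:
  e0=[1,0] f=>[2,1,0] g=>[2,0]
  e1=[0,1] f=>[1,2,1] g=>[1,1]
  composite₁ = (2 1; 0 1)
2) trace h;k:
  e0=[1,0] h=>[0,2] k=>[2,0]
  e1=[0,1] h=>[2,1] k=>[1,2]
  composite₂ = (2 1; 0 2)
Equal? differ; not commutative

Answer: DOES NOT COMMUTE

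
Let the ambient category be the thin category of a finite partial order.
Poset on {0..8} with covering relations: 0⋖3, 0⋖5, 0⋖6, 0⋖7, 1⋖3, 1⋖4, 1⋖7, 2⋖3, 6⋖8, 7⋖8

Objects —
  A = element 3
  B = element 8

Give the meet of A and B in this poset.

Answer: NO MEET EXISTS

Derivation:
Common predecessors of 3,8: {0,1}
  maximal lower bounds 0 and 1 are incomparable: neither 0<=1 nor 1<=0
→ no greatest lower bound exists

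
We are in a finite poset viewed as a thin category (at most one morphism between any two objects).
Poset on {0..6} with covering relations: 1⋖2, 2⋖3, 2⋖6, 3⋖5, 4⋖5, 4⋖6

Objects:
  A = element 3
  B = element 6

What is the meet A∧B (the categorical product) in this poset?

{x : x≤A ∧ x≤B} = {1,2}  (A=3, B=6)
  1 ≤ 2
  2 ≤ 2
glb = 2

Answer: A∧B = 2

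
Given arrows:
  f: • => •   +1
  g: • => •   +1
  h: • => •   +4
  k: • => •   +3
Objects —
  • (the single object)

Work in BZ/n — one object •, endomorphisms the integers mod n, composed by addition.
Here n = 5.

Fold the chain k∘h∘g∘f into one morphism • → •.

  0 +1≡1 +1≡2 +4≡1 +3≡4  (mod 5)
⟦path⟧: +4

Answer: +4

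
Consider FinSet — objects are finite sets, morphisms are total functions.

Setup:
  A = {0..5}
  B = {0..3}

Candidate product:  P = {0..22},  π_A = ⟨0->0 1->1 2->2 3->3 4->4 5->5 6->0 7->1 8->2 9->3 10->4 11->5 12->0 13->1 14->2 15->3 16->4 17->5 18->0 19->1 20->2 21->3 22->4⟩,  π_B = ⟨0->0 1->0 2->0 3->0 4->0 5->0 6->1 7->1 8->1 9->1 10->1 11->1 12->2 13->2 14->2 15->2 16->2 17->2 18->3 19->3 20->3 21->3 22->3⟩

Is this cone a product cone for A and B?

Answer: NOT A VALID PRODUCT — |P|=23 ≠ |A|·|B|=24

Derivation:
|A|·|B| = 6·4 = 24;  |P| = 23
  → cardinalities differ; no bijection possible.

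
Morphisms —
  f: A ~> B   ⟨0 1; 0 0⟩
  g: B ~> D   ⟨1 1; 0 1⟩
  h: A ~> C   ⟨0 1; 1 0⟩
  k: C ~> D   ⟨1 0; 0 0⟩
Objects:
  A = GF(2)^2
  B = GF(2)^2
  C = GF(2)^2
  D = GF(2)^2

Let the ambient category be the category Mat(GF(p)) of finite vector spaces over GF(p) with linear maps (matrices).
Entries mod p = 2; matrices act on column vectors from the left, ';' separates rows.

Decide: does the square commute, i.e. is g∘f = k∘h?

Answer: COMMUTES

Work:
Path 1 = f;g:
  e0=[1,0] f~>[0,0] g~>[0,0]
  e1=[0,1] f~>[1,0] g~>[1,0]
  ⟦path⟧₁ = ⟨0 1; 0 0⟩
Path 2 = h;k:
  e0=[1,0] h~>[0,1] k~>[0,0]
  e1=[0,1] h~>[1,0] k~>[1,0]
  ⟦path⟧₂ = ⟨0 1; 0 0⟩
Equal? same morphism ✓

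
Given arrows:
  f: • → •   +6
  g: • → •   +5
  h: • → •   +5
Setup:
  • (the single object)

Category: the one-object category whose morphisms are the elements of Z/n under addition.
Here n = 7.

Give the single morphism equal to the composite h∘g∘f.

Answer: +2

Derivation:
  0 +6≡6 +5≡4 +5≡2  (mod 7)
composite: +2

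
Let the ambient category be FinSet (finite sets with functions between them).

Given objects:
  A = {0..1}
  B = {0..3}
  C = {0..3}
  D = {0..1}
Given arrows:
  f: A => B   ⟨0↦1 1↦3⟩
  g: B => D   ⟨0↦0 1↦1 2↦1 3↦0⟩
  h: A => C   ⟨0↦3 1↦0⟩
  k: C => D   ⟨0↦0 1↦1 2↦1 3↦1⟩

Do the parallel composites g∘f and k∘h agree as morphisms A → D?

Answer: COMMUTES

Trace:
Path 1 = f;g:
  0 f=>1 g=>1
  1 f=>3 g=>0
  result₁ = ⟨0↦1 1↦0⟩
Path 2 = h;k:
  0 h=>3 k=>1
  1 h=>0 k=>0
  result₂ = ⟨0↦1 1↦0⟩
Equal? equal; square commutes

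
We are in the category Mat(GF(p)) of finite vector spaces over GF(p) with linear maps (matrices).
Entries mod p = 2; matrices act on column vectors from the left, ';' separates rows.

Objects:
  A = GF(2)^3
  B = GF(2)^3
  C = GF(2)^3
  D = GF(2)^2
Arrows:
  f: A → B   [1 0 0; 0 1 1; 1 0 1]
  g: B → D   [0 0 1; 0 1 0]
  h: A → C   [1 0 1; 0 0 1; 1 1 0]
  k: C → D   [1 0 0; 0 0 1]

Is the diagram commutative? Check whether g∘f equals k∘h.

Along f;g (path 1):
  e0=⟨1,0,0⟩ f→⟨1,0,1⟩ g→⟨1,0⟩
  e1=⟨0,1,0⟩ f→⟨0,1,0⟩ g→⟨0,1⟩
  e2=⟨0,0,1⟩ f→⟨0,1,1⟩ g→⟨1,1⟩
  composite₁ = [1 0 1; 0 1 1]
Along h;k (path 2):
  e0=⟨1,0,0⟩ h→⟨1,0,1⟩ k→⟨1,1⟩
  e1=⟨0,1,0⟩ h→⟨0,0,1⟩ k→⟨0,1⟩
  e2=⟨0,0,1⟩ h→⟨1,1,0⟩ k→⟨1,0⟩
  composite₂ = [1 0 1; 1 1 0]
Equal? distinct morphisms ✗

Answer: DOES NOT COMMUTE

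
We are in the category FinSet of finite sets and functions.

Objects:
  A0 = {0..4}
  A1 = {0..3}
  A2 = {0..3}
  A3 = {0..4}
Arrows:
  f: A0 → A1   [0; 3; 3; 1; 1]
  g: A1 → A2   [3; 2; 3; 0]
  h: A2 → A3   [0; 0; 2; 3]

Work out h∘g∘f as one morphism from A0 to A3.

Answer: [3; 0; 0; 2; 2]

Derivation:
  0 f→0 g→3 h→3
  1 f→3 g→0 h→0
  2 f→3 g→0 h→0
  3 f→1 g→2 h→2
  4 f→1 g→2 h→2
result: [3; 0; 0; 2; 2]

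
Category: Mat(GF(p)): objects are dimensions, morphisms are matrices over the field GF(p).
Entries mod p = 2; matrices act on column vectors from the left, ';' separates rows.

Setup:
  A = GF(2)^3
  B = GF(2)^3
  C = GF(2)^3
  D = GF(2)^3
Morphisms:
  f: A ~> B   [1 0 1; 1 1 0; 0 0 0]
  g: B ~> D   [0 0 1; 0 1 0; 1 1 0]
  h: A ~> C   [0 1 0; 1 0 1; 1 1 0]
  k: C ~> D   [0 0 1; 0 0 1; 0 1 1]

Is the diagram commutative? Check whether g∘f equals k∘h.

Path 1 = f;g:
  e0=[1,0,0] f~>[1,1,0] g~>[0,1,0]
  e1=[0,1,0] f~>[0,1,0] g~>[0,1,1]
  e2=[0,0,1] f~>[1,0,0] g~>[0,0,1]
  result₁ = [0 0 0; 1 1 0; 0 1 1]
Path 2 = h;k:
  e0=[1,0,0] h~>[0,1,1] k~>[1,1,0]
  e1=[0,1,0] h~>[1,0,1] k~>[1,1,1]
  e2=[0,0,1] h~>[0,1,0] k~>[0,0,1]
  result₂ = [1 1 0; 1 1 0; 0 1 1]
Equal? differ; not commutative

Answer: DOES NOT COMMUTE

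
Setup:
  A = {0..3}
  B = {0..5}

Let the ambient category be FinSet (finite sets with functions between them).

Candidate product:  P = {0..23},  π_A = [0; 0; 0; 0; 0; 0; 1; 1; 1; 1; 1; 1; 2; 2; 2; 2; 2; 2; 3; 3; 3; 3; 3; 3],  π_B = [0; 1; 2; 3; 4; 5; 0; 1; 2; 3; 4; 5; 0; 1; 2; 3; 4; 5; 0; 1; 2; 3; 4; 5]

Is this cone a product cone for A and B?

|A|·|B| = 4·6 = 24;  |P| = 24
Check the pairing map k ↦ (π_A(k), π_B(k)):
  0 -> (0,0)
  1 -> (0,1)
  2 -> (0,2)
  3 -> (0,3)
  4 -> (0,4)
  5 -> (0,5)
  6 -> (1,0)
  7 -> (1,1)
  8 -> (1,2)
  9 -> (1,3)
  10 -> (1,4)
  11 -> (1,5)
  12 -> (2,0)
  13 -> (2,1)
  14 -> (2,2)
  15 -> (2,3)
  16 -> (2,4)
  17 -> (2,5)
  18 -> (3,0)
  19 -> (3,1)
  20 -> (3,2)
  21 -> (3,3)
  22 -> (3,4)
  23 -> (3,5)
distinct pairs in image: 24 / 24 needed
  → bijection onto A×B; projections well-typed.

Answer: VALID PRODUCT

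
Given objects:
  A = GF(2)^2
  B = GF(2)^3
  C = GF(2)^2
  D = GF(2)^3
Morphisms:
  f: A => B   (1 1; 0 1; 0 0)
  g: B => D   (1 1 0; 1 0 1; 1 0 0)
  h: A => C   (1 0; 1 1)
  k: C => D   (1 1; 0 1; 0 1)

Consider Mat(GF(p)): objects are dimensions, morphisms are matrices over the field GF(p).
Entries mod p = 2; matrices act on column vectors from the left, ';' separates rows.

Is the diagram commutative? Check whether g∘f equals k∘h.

Path 1 = f;g:
  e0=(1,0) f=>(1,0,0) g=>(1,1,1)
  e1=(0,1) f=>(1,1,0) g=>(0,1,1)
  result₁ = (1 0; 1 1; 1 1)
Path 2 = h;k:
  e0=(1,0) h=>(1,1) k=>(0,1,1)
  e1=(0,1) h=>(0,1) k=>(1,1,1)
  result₂ = (0 1; 1 1; 1 1)
Equal? NO — does not commute

Answer: DOES NOT COMMUTE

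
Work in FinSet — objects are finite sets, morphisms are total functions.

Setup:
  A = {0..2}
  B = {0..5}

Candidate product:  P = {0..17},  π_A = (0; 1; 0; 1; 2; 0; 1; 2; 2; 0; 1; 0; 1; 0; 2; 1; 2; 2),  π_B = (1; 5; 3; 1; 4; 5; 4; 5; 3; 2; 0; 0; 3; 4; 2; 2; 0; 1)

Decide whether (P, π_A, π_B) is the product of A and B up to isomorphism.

Answer: VALID PRODUCT

Work:
|A|·|B| = 3·6 = 18;  |P| = 18
Check the pairing map k ↦ (π_A(k), π_B(k)):
  0 ↦ (0,1)
  1 ↦ (1,5)
  2 ↦ (0,3)
  3 ↦ (1,1)
  4 ↦ (2,4)
  5 ↦ (0,5)
  6 ↦ (1,4)
  7 ↦ (2,5)
  8 ↦ (2,3)
  9 ↦ (0,2)
  10 ↦ (1,0)
  11 ↦ (0,0)
  12 ↦ (1,3)
  13 ↦ (0,4)
  14 ↦ (2,2)
  15 ↦ (1,2)
  16 ↦ (2,0)
  17 ↦ (2,1)
distinct pairs in image: 18 / 18 needed
  → bijection onto A×B; projections well-typed.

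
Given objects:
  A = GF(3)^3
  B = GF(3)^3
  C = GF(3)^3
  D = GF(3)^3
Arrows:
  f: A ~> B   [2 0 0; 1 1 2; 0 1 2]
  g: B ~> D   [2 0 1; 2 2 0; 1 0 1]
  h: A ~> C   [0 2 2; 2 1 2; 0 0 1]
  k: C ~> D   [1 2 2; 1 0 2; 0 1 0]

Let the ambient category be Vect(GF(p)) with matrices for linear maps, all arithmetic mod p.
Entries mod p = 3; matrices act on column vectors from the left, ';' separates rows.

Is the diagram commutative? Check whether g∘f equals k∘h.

Along f;g (path 1):
  e0=⟨1,0,0⟩ f~>⟨2,1,0⟩ g~>⟨1,0,2⟩
  e1=⟨0,1,0⟩ f~>⟨0,1,1⟩ g~>⟨1,2,1⟩
  e2=⟨0,0,1⟩ f~>⟨0,2,2⟩ g~>⟨2,1,2⟩
  ⟦path⟧₁ = [1 1 2; 0 2 1; 2 1 2]
Along h;k (path 2):
  e0=⟨1,0,0⟩ h~>⟨0,2,0⟩ k~>⟨1,0,2⟩
  e1=⟨0,1,0⟩ h~>⟨2,1,0⟩ k~>⟨1,2,1⟩
  e2=⟨0,0,1⟩ h~>⟨2,2,1⟩ k~>⟨2,1,2⟩
  ⟦path⟧₂ = [1 1 2; 0 2 1; 2 1 2]
Equal? same morphism ✓

Answer: COMMUTES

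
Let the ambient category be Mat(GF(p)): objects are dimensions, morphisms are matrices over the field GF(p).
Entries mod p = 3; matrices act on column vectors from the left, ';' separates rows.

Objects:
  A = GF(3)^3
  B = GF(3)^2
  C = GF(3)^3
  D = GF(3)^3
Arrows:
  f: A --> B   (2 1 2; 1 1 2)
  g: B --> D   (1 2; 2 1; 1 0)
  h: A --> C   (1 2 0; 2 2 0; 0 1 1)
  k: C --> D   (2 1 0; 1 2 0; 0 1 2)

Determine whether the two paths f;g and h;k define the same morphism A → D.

1) trace f;g:
  e0=(1,0,0) f-->(2,1) g-->(1,2,2)
  e1=(0,1,0) f-->(1,1) g-->(0,0,1)
  e2=(0,0,1) f-->(2,2) g-->(0,0,2)
  composite₁ = (1 0 0; 2 0 0; 2 1 2)
2) trace h;k:
  e0=(1,0,0) h-->(1,2,0) k-->(1,2,2)
  e1=(0,1,0) h-->(2,2,1) k-->(0,0,1)
  e2=(0,0,1) h-->(0,0,1) k-->(0,0,2)
  composite₂ = (1 0 0; 2 0 0; 2 1 2)
Equal? equal; square commutes

Answer: COMMUTES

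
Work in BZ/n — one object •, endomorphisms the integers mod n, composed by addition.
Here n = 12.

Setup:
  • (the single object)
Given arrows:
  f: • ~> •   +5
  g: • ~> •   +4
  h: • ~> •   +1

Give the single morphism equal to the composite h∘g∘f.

Answer: +10

Derivation:
  0 +5≡5 +4≡9 +1≡10  (mod 12)
⟦path⟧: +10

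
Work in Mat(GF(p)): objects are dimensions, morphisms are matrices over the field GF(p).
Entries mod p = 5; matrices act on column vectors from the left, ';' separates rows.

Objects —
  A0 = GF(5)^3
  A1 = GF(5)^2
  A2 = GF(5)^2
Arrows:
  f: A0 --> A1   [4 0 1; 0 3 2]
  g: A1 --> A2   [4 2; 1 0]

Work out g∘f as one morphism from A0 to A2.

  e0=⟨1,0,0⟩ f-->⟨4,0⟩ g-->⟨1,4⟩
  e1=⟨0,1,0⟩ f-->⟨0,3⟩ g-->⟨1,0⟩
  e2=⟨0,0,1⟩ f-->⟨1,2⟩ g-->⟨3,1⟩
⟦path⟧: [1 1 3; 4 0 1]

Answer: [1 1 3; 4 0 1]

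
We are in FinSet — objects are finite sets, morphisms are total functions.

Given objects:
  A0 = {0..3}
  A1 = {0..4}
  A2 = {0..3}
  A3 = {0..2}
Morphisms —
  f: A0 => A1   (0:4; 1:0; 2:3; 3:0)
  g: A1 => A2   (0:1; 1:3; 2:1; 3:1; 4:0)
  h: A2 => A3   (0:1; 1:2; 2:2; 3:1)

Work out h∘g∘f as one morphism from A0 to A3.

Answer: (0:1; 1:2; 2:2; 3:2)

Derivation:
  0 f=>4 g=>0 h=>1
  1 f=>0 g=>1 h=>2
  2 f=>3 g=>1 h=>2
  3 f=>0 g=>1 h=>2
⟦path⟧: (0:1; 1:2; 2:2; 3:2)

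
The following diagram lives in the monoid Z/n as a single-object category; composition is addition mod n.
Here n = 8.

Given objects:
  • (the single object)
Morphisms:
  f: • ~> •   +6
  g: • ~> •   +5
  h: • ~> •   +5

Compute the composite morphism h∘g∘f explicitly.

Answer: +0

Derivation:
  0 +6≡6 +5≡3 +5≡0  (mod 8)
⟦path⟧: +0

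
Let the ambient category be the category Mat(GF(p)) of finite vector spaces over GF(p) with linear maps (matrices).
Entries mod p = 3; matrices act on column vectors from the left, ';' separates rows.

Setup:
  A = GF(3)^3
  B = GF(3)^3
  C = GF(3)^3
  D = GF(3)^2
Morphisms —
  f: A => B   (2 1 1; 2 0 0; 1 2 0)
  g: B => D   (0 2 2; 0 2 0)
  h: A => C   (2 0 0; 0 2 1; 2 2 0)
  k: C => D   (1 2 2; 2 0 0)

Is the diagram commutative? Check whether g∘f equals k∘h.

Along f;g (path 1):
  e0=[1,0,0] f=>[2,2,1] g=>[0,1]
  e1=[0,1,0] f=>[1,0,2] g=>[1,0]
  e2=[0,0,1] f=>[1,0,0] g=>[0,0]
  result₁ = (0 1 0; 1 0 0)
Along h;k (path 2):
  e0=[1,0,0] h=>[2,0,2] k=>[0,1]
  e1=[0,1,0] h=>[0,2,2] k=>[2,0]
  e2=[0,0,1] h=>[0,1,0] k=>[2,0]
  result₂ = (0 2 2; 1 0 0)
Equal? differ; not commutative

Answer: DOES NOT COMMUTE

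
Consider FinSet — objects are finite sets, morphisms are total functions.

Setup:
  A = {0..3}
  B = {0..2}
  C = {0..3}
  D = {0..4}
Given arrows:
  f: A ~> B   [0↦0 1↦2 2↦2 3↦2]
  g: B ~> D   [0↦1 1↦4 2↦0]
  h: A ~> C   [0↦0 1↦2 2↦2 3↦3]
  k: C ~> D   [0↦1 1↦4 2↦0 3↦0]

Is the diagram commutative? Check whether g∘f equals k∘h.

Along f;g (path 1):
  0 f~>0 g~>1
  1 f~>2 g~>0
  2 f~>2 g~>0
  3 f~>2 g~>0
  ⟦path⟧₁ = [0↦1 1↦0 2↦0 3↦0]
Along h;k (path 2):
  0 h~>0 k~>1
  1 h~>2 k~>0
  2 h~>2 k~>0
  3 h~>3 k~>0
  ⟦path⟧₂ = [0↦1 1↦0 2↦0 3↦0]
Equal? same morphism ✓

Answer: COMMUTES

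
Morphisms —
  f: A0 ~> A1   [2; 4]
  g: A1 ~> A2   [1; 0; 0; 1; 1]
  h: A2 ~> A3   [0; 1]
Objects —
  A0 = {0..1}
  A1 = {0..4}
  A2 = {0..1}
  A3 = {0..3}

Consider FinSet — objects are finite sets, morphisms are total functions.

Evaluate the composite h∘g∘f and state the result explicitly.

Answer: [0; 1]

Derivation:
  0 f~>2 g~>0 h~>0
  1 f~>4 g~>1 h~>1
result: [0; 1]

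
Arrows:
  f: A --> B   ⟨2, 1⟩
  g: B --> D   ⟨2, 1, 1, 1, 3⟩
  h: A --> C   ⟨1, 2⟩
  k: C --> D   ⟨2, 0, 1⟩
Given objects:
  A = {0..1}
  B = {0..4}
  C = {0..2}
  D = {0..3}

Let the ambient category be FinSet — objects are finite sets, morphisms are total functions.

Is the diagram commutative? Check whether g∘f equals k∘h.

1) trace f;g:
  0 f-->2 g-->1
  1 f-->1 g-->1
  ⟦path⟧₁ = ⟨1, 1⟩
2) trace h;k:
  0 h-->1 k-->0
  1 h-->2 k-->1
  ⟦path⟧₂ = ⟨0, 1⟩
Equal? distinct morphisms ✗

Answer: DOES NOT COMMUTE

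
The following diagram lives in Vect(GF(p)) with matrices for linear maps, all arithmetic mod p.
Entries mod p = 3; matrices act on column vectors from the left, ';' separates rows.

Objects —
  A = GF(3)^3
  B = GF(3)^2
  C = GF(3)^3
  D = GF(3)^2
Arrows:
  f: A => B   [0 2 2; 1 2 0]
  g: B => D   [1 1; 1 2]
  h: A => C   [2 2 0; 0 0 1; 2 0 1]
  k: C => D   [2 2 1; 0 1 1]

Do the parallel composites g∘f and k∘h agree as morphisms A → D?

Path 1 = f;g:
  e0=[1,0,0] f=>[0,1] g=>[1,2]
  e1=[0,1,0] f=>[2,2] g=>[1,0]
  e2=[0,0,1] f=>[2,0] g=>[2,2]
  composite₁ = [1 1 2; 2 0 2]
Path 2 = h;k:
  e0=[1,0,0] h=>[2,0,2] k=>[0,2]
  e1=[0,1,0] h=>[2,0,0] k=>[1,0]
  e2=[0,0,1] h=>[0,1,1] k=>[0,2]
  composite₂ = [0 1 0; 2 0 2]
Equal? differ; not commutative

Answer: DOES NOT COMMUTE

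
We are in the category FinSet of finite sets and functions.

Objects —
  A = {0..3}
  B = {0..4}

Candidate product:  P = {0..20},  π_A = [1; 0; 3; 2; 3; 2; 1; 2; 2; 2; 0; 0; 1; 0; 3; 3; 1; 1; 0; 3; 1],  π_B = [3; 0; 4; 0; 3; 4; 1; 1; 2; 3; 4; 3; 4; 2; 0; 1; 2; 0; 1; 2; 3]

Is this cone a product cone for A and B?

Answer: NOT A VALID PRODUCT — |P|=21 ≠ |A|·|B|=20

Derivation:
|A|·|B| = 4·5 = 20;  |P| = 21
  → cardinalities differ; no bijection possible.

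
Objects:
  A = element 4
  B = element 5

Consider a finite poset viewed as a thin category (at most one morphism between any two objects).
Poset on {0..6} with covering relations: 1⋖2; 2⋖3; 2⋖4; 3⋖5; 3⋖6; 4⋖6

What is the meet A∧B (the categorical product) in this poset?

Lower bounds of A=4 and B=5: {1,2}
  1 ≤ 2
  2 ≤ 2
glb = 2

Answer: A∧B = 2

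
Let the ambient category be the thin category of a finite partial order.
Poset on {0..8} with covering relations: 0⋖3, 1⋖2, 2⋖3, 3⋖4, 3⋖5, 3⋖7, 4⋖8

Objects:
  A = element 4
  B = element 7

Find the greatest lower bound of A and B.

{x : x⊑A ∧ x⊑B} = {0,1,2,3}  (A=4, B=7)
  0 ⊑ 3
  1 ⊑ 3
  2 ⊑ 3
  3 ⊑ 3
glb = 3

Answer: A∧B = 3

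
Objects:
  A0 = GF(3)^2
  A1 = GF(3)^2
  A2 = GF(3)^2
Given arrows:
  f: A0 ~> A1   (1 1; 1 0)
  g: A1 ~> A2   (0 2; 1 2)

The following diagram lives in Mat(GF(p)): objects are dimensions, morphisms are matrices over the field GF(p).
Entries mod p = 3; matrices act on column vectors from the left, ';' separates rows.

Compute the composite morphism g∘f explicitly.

  e0=⟨1,0⟩ f~>⟨1,1⟩ g~>⟨2,0⟩
  e1=⟨0,1⟩ f~>⟨1,0⟩ g~>⟨0,1⟩
composite: (2 0; 0 1)

Answer: (2 0; 0 1)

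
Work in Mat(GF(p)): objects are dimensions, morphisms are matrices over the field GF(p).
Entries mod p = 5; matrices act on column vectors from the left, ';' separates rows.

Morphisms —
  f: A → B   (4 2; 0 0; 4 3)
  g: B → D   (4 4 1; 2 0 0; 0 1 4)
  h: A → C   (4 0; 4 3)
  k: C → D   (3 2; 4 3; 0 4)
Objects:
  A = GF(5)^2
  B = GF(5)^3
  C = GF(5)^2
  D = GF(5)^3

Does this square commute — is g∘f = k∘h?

Answer: COMMUTES

Derivation:
Path 1 = f;g:
  e0=[1,0] f→[4,0,4] g→[0,3,1]
  e1=[0,1] f→[2,0,3] g→[1,4,2]
  composite₁ = (0 1; 3 4; 1 2)
Path 2 = h;k:
  e0=[1,0] h→[4,4] k→[0,3,1]
  e1=[0,1] h→[0,3] k→[1,4,2]
  composite₂ = (0 1; 3 4; 1 2)
Equal? equal; square commutes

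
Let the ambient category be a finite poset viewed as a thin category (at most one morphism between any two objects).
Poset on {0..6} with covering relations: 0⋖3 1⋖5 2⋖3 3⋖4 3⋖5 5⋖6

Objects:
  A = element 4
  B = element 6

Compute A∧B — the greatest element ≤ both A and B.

{x : x⊑A ∧ x⊑B} = {0,2,3}  (A=4, B=6)
  0 ⊑ 3
  2 ⊑ 3
  3 ⊑ 3
glb = 3

Answer: A∧B = 3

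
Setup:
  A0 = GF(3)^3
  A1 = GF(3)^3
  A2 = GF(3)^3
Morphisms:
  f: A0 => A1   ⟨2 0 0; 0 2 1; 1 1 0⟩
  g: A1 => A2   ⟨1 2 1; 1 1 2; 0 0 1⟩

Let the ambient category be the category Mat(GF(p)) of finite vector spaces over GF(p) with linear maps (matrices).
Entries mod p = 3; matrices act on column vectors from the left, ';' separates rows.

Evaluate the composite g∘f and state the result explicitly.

Answer: ⟨0 2 2; 1 1 1; 1 1 0⟩

Work:
  e0=[1,0,0] f=>[2,0,1] g=>[0,1,1]
  e1=[0,1,0] f=>[0,2,1] g=>[2,1,1]
  e2=[0,0,1] f=>[0,1,0] g=>[2,1,0]
composite: ⟨0 2 2; 1 1 1; 1 1 0⟩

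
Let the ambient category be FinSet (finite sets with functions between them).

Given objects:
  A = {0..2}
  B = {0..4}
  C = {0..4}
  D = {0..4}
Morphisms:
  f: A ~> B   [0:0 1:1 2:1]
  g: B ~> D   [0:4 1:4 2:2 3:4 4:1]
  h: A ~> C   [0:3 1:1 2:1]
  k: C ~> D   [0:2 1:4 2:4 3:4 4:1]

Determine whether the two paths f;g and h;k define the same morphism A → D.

Path 1 = f;g:
  0 f~>0 g~>4
  1 f~>1 g~>4
  2 f~>1 g~>4
  ⟦path⟧₁ = [0:4 1:4 2:4]
Path 2 = h;k:
  0 h~>3 k~>4
  1 h~>1 k~>4
  2 h~>1 k~>4
  ⟦path⟧₂ = [0:4 1:4 2:4]
Equal? same morphism ✓

Answer: COMMUTES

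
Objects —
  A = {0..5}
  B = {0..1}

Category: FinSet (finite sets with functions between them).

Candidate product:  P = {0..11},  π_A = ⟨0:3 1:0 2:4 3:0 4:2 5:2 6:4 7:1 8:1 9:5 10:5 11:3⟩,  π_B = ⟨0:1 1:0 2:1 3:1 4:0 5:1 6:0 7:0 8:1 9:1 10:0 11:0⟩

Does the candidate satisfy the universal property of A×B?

|A|·|B| = 6·2 = 12;  |P| = 12
Check the pairing map k ↦ (π_A(k), π_B(k)):
  0 : (3,1)
  1 : (0,0)
  2 : (4,1)
  3 : (0,1)
  4 : (2,0)
  5 : (2,1)
  6 : (4,0)
  7 : (1,0)
  8 : (1,1)
  9 : (5,1)
  10 : (5,0)
  11 : (3,0)
distinct pairs in image: 12 / 12 needed
  → bijection onto A×B; projections well-typed.

Answer: VALID PRODUCT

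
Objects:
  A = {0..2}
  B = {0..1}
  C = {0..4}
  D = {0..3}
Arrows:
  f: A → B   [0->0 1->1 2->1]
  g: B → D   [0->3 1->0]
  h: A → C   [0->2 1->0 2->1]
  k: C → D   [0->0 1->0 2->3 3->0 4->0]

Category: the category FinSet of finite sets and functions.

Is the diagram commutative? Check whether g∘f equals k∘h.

Answer: COMMUTES

Work:
1) trace f;g:
  0 f→0 g→3
  1 f→1 g→0
  2 f→1 g→0
  composite₁ = [0->3 1->0 2->0]
2) trace h;k:
  0 h→2 k→3
  1 h→0 k→0
  2 h→1 k→0
  composite₂ = [0->3 1->0 2->0]
Equal? YES — commutes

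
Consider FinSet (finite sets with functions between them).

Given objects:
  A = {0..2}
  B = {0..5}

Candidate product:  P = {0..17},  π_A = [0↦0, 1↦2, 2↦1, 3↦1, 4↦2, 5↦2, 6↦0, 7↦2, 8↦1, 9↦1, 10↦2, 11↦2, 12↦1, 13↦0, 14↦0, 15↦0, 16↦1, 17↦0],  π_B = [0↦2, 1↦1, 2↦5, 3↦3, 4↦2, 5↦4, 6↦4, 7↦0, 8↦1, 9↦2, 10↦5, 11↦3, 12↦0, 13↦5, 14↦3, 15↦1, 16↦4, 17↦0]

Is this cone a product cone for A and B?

|A|·|B| = 3·6 = 18;  |P| = 18
Check the pairing map k ↦ (π_A(k), π_B(k)):
  0 ↦ (0,2)
  1 ↦ (2,1)
  2 ↦ (1,5)
  3 ↦ (1,3)
  4 ↦ (2,2)
  5 ↦ (2,4)
  6 ↦ (0,4)
  7 ↦ (2,0)
  8 ↦ (1,1)
  9 ↦ (1,2)
  10 ↦ (2,5)
  11 ↦ (2,3)
  12 ↦ (1,0)
  13 ↦ (0,5)
  14 ↦ (0,3)
  15 ↦ (0,1)
  16 ↦ (1,4)
  17 ↦ (0,0)
distinct pairs in image: 18 / 18 needed
  → bijection onto A×B; projections well-typed.

Answer: VALID PRODUCT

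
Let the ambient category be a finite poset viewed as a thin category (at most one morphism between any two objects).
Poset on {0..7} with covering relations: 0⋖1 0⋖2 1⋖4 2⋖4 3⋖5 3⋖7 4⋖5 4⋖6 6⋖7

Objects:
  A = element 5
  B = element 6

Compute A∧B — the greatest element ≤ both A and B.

Common predecessors of 5,6: {0,1,2,4}
  0 ⊑ 4
  1 ⊑ 4
  2 ⊑ 4
  4 ⊑ 4
glb = 4

Answer: A∧B = 4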